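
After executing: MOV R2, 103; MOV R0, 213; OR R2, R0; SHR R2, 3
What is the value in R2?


Register state trace:
  MOV R2, 103  → R2 = 103 (0b01100111)
  MOV R0, 213  → R0 = 213 (0b11010101)
  OR R2, R0  → R2 = 103 OR 213 = 247 (0b11110111)
  SHR R2, 3  → R2 = 247 >> 3 = 30
Final: R2 = 30

30


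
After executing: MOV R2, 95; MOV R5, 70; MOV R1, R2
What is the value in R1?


Register state trace:
  MOV R2, 95  → R2 = 95
  MOV R5, 70  → R5 = 70
  MOV R1, R2  → R1 = 95
Final: R1 = 95

95


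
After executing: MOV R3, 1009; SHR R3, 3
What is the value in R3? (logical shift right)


Register state trace:
  MOV R3, 1009  → R3 = 1009
  SHR R3, 3  → R3 = 1009 >> 3 = 1009 // 2^3 = 126
Final: R3 = 126

126


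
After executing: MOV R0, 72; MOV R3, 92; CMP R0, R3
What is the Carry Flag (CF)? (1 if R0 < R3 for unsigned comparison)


Register state trace:
  MOV R0, 72  → R0 = 72
  MOV R3, 92  → R3 = 92
  CMP R0, R3  → unsigned 72 - 92: borrow occurs
  72 < 92, so CF = 1
CF = 1

1


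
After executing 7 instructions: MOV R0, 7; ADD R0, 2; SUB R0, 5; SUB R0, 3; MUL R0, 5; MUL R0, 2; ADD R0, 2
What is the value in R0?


Register state trace:
  MOV R0, 7  → R0 = 7
  ADD R0, 2  → R0 = 7 + 2 = 9
  SUB R0, 5  → R0 = 9 - 5 = 4
  SUB R0, 3  → R0 = 4 - 3 = 1
  MUL R0, 5  → R0 = 1 * 5 = 5
  MUL R0, 2  → R0 = 5 * 2 = 10
  ADD R0, 2  → R0 = 10 + 2 = 12
Final: R0 = 12

12


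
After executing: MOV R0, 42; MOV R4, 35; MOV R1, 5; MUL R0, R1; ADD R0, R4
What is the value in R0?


Register state trace:
  MOV R0, 42  → R0 = 42
  MOV R4, 35  → R4 = 35
  MOV R1, 5  → R1 = 5
  MUL R0, R1  → R0 = 42 * 5 = 210
  ADD R0, R4  → R0 = 210 + 35 = 245
Final: R0 = 245

245


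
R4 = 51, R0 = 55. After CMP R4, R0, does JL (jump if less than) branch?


Trace:
  R4 = 51, R0 = 55
  CMP R4, R0  → compares 51 vs 55
  JL checks: is 51 less than 55?
  51 < 55, so condition is true
Branch taken: Yes

Yes


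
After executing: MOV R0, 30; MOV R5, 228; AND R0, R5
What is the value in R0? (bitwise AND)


Register state trace:
  MOV R0, 30  → R0 = 30 (0b00011110)
  MOV R5, 228  → R5 = 228 (0b11100100)
  AND R0, R5  → R0 = 30 AND 228 = 4 (0b00000100)
Final: R0 = 4

4


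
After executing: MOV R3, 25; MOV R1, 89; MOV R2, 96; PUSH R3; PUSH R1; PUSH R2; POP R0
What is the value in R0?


Stack trace (top is rightmost):
  MOV R3, 25  → R3 = 25
  MOV R1, 89  → R1 = 89
  MOV R2, 96  → R2 = 96
  PUSH R3  → stack: [25]
  PUSH R1  → stack: [25, 89]
  PUSH R2  → stack: [25, 89, 96]
  POP R0  → R0 = 96, stack: [25, 89]
Final: R0 = 96

96


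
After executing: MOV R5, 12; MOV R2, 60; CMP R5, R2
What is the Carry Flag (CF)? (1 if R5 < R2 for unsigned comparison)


Register state trace:
  MOV R5, 12  → R5 = 12
  MOV R2, 60  → R2 = 60
  CMP R5, R2  → unsigned 12 - 60: borrow occurs
  12 < 60, so CF = 1
CF = 1

1


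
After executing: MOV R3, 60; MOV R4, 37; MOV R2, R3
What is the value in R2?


Register state trace:
  MOV R3, 60  → R3 = 60
  MOV R4, 37  → R4 = 37
  MOV R2, R3  → R2 = 60
Final: R2 = 60

60


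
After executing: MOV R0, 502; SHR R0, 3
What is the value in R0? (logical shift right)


Register state trace:
  MOV R0, 502  → R0 = 502
  SHR R0, 3  → R0 = 502 >> 3 = 502 // 2^3 = 62
Final: R0 = 62

62


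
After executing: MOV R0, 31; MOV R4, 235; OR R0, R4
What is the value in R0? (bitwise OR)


Register state trace:
  MOV R0, 31  → R0 = 31 (0b00011111)
  MOV R4, 235  → R4 = 235 (0b11101011)
  OR R0, R4   → R0 = 31 OR 235 = 255 (0b11111111)
Final: R0 = 255

255


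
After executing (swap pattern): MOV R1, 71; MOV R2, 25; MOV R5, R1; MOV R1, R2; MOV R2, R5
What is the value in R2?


Register state trace (swap pattern):
  MOV R1, 71  → R1 = 71
  MOV R2, 25  → R2 = 25
  MOV R5, R1  → R5 = 71  (save R1)
  MOV R1, R2  → R1 = 25  (R1 gets R2's value)
  MOV R2, R5  → R2 = 71  (R2 gets saved value)
Final: R2 = 71

71


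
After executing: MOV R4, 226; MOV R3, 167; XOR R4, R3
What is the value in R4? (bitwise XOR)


Register state trace:
  MOV R4, 226  → R4 = 226 (0b11100010)
  MOV R3, 167  → R3 = 167 (0b10100111)
  XOR R4, R3  → R4 = 226 XOR 167 = 69 (0b01000101)
Final: R4 = 69

69


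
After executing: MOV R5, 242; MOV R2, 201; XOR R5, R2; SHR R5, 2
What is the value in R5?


Register state trace:
  MOV R5, 242  → R5 = 242 (0b11110010)
  MOV R2, 201  → R2 = 201 (0b11001001)
  XOR R5, R2  → R5 = 242 XOR 201 = 59 (0b00111011)
  SHR R5, 2  → R5 = 59 >> 2 = 14
Final: R5 = 14

14


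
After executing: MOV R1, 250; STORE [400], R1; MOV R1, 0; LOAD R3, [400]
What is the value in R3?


Register and memory trace:
  MOV R1, 250  → R1 = 250
  STORE [400], R1  → mem[400] = 250
  MOV R1, 0  → R1 = 0
  LOAD R3, [400]  → R3 = mem[400] = 250
Final: R3 = 250

250


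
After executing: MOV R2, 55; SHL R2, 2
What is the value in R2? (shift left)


Register state trace:
  MOV R2, 55  → R2 = 55
  SHL R2, 2  → R2 = 55 << 2 = 55 * 2^2 = 220
Final: R2 = 220

220


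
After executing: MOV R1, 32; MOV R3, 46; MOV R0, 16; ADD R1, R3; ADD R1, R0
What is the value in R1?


Register state trace:
  MOV R1, 32  → R1 = 32
  MOV R3, 46  → R3 = 46
  MOV R0, 16  → R0 = 16
  ADD R1, R3  → R1 = 32 + 46 = 78
  ADD R1, R0  → R1 = 78 + 16 = 94
Final: R1 = 94

94


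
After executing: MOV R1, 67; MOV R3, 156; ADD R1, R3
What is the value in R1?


Register state trace:
  MOV R1, 67  → R1 = 67
  MOV R3, 156  → R3 = 156
  ADD R1, R3  → R1 = 67 + 156 = 223
Final: R1 = 223

223


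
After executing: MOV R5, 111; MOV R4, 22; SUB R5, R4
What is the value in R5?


Register state trace:
  MOV R5, 111  → R5 = 111
  MOV R4, 22  → R4 = 22
  SUB R5, R4  → R5 = 111 - 22 = 89
Final: R5 = 89

89


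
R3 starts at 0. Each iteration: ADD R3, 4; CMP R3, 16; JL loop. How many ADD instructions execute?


Loop trace (R3 starts at 0, target 16, step 4):
  ADD #1: R3 = 0 + 4 = 4  → 4 < 16, loop
  ADD #2: R3 = 4 + 4 = 8  → 8 < 16, loop
  ADD #3: R3 = 8 + 4 = 12  → 12 < 16, loop
  ADD #4: R3 = 12 + 4 = 16  → 16 >= 16, exit
Total ADD instructions: 4

4


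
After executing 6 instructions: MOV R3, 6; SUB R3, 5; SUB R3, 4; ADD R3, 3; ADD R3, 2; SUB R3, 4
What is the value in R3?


Register state trace:
  MOV R3, 6  → R3 = 6
  SUB R3, 5  → R3 = 6 - 5 = 1
  SUB R3, 4  → R3 = 1 - 4 = -3
  ADD R3, 3  → R3 = -3 + 3 = 0
  ADD R3, 2  → R3 = 0 + 2 = 2
  SUB R3, 4  → R3 = 2 - 4 = -2
Final: R3 = -2

-2


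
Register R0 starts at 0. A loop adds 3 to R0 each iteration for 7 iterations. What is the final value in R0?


Starting value: R0 = 0
  Iter 1: R0 = 0 + 3 = 3
  Iter 2: R0 = 3 + 3 = 6
  Iter 3: R0 = 6 + 3 = 9
  Iter 4: R0 = 9 + 3 = 12
  Iter 5: R0 = 12 + 3 = 15
  Iter 6: R0 = 15 + 3 = 18
  Iter 7: R0 = 18 + 3 = 21
Final: R0 = 21

21


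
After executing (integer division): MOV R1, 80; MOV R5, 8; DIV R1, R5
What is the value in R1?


Register state trace:
  MOV R1, 80  → R1 = 80
  MOV R5, 8  → R5 = 8
  DIV R1, R5  → R1 = 80 // 8 = 10
Final: R1 = 10

10


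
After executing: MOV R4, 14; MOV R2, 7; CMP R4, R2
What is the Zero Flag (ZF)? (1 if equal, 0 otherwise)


Register state trace:
  MOV R4, 14  → R4 = 14
  MOV R2, 7  → R2 = 7
  CMP R4, R2  → computes 14 - 7 = 7
  Result is nonzero, so values are not equal
ZF = 0

0


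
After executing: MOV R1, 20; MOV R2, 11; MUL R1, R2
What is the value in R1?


Register state trace:
  MOV R1, 20  → R1 = 20
  MOV R2, 11  → R2 = 11
  MUL R1, R2  → R1 = 20 * 11 = 220
Final: R1 = 220

220


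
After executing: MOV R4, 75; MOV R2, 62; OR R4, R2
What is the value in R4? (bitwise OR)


Register state trace:
  MOV R4, 75  → R4 = 75 (0b01001011)
  MOV R2, 62  → R2 = 62 (0b00111110)
  OR R4, R2   → R4 = 75 OR 62 = 127 (0b01111111)
Final: R4 = 127

127


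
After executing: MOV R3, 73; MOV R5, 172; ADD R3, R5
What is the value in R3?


Register state trace:
  MOV R3, 73  → R3 = 73
  MOV R5, 172  → R5 = 172
  ADD R3, R5  → R3 = 73 + 172 = 245
Final: R3 = 245

245


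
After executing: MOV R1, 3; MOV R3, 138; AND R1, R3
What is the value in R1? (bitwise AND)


Register state trace:
  MOV R1, 3  → R1 = 3 (0b00000011)
  MOV R3, 138  → R3 = 138 (0b10001010)
  AND R1, R3  → R1 = 3 AND 138 = 2 (0b00000010)
Final: R1 = 2

2


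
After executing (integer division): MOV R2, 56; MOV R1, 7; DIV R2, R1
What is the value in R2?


Register state trace:
  MOV R2, 56  → R2 = 56
  MOV R1, 7  → R1 = 7
  DIV R2, R1  → R2 = 56 // 7 = 8
Final: R2 = 8

8


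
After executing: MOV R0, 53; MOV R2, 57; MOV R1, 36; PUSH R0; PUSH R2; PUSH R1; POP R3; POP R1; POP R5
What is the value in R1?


Stack trace (top is rightmost):
  MOV R0, 53  → R0 = 53
  MOV R2, 57  → R2 = 57
  MOV R1, 36  → R1 = 36
  PUSH R0  → stack: [53]
  PUSH R2  → stack: [53, 57]
  PUSH R1  → stack: [53, 57, 36]
  POP R3  → R3 = 36, stack: [53, 57]
  POP R1  → R1 = 57, stack: [53]
  POP R5  → R5 = 53, stack: []
Final: R1 = 57

57


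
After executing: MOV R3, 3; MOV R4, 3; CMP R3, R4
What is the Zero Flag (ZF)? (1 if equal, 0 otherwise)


Register state trace:
  MOV R3, 3  → R3 = 3
  MOV R4, 3  → R4 = 3
  CMP R3, R4  → computes 3 - 3 = 0
  Result is zero, so values are equal
ZF = 1

1


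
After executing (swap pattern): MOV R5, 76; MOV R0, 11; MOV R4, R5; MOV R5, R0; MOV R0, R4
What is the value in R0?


Register state trace (swap pattern):
  MOV R5, 76  → R5 = 76
  MOV R0, 11  → R0 = 11
  MOV R4, R5  → R4 = 76  (save R5)
  MOV R5, R0  → R5 = 11  (R5 gets R0's value)
  MOV R0, R4  → R0 = 76  (R0 gets saved value)
Final: R0 = 76

76


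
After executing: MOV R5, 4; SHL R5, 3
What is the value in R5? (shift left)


Register state trace:
  MOV R5, 4  → R5 = 4
  SHL R5, 3  → R5 = 4 << 3 = 4 * 2^3 = 32
Final: R5 = 32

32


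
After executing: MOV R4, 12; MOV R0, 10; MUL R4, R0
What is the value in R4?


Register state trace:
  MOV R4, 12  → R4 = 12
  MOV R0, 10  → R0 = 10
  MUL R4, R0  → R4 = 12 * 10 = 120
Final: R4 = 120

120


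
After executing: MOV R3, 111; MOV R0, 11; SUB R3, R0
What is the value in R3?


Register state trace:
  MOV R3, 111  → R3 = 111
  MOV R0, 11  → R0 = 11
  SUB R3, R0  → R3 = 111 - 11 = 100
Final: R3 = 100

100


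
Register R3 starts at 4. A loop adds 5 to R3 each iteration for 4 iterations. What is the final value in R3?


Starting value: R3 = 4
  Iter 1: R3 = 4 + 5 = 9
  Iter 2: R3 = 9 + 5 = 14
  Iter 3: R3 = 14 + 5 = 19
  Iter 4: R3 = 19 + 5 = 24
Final: R3 = 24

24


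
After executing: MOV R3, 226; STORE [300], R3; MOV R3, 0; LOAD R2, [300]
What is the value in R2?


Register and memory trace:
  MOV R3, 226  → R3 = 226
  STORE [300], R3  → mem[300] = 226
  MOV R3, 0  → R3 = 0
  LOAD R2, [300]  → R2 = mem[300] = 226
Final: R2 = 226

226


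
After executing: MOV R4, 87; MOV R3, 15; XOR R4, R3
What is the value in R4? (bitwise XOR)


Register state trace:
  MOV R4, 87  → R4 = 87 (0b01010111)
  MOV R3, 15  → R3 = 15 (0b00001111)
  XOR R4, R3  → R4 = 87 XOR 15 = 88 (0b01011000)
Final: R4 = 88

88


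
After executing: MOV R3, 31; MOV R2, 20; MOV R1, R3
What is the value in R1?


Register state trace:
  MOV R3, 31  → R3 = 31
  MOV R2, 20  → R2 = 20
  MOV R1, R3  → R1 = 31
Final: R1 = 31

31


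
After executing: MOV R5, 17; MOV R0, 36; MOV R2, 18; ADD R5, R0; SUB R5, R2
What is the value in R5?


Register state trace:
  MOV R5, 17  → R5 = 17
  MOV R0, 36  → R0 = 36
  MOV R2, 18  → R2 = 18
  ADD R5, R0  → R5 = 17 + 36 = 53
  SUB R5, R2  → R5 = 53 - 18 = 35
Final: R5 = 35

35


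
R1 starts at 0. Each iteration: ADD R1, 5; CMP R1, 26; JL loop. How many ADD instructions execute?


Loop trace (R1 starts at 0, target 26, step 5):
  ADD #1: R1 = 0 + 5 = 5  → 5 < 26, loop
  ADD #2: R1 = 5 + 5 = 10  → 10 < 26, loop
  ADD #3: R1 = 10 + 5 = 15  → 15 < 26, loop
  ADD #4: R1 = 15 + 5 = 20  → 20 < 26, loop
  ADD #5: R1 = 20 + 5 = 25  → 25 < 26, loop
  ADD #6: R1 = 25 + 5 = 30  → 30 >= 26, exit
Total ADD instructions: 6

6


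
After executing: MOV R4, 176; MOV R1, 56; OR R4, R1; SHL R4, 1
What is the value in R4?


Register state trace:
  MOV R4, 176  → R4 = 176 (0b10110000)
  MOV R1, 56  → R1 = 56 (0b00111000)
  OR R4, R1  → R4 = 176 OR 56 = 184 (0b10111000)
  SHL R4, 1  → R4 = 184 << 1 = 368
Final: R4 = 368

368


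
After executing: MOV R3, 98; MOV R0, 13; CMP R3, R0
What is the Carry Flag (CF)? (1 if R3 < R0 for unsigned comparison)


Register state trace:
  MOV R3, 98  → R3 = 98
  MOV R0, 13  → R0 = 13
  CMP R3, R0  → unsigned 98 - 13: no borrow
  98 >= 13, so CF = 0
CF = 0

0


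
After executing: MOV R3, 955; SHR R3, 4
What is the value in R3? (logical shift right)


Register state trace:
  MOV R3, 955  → R3 = 955
  SHR R3, 4  → R3 = 955 >> 4 = 955 // 2^4 = 59
Final: R3 = 59

59


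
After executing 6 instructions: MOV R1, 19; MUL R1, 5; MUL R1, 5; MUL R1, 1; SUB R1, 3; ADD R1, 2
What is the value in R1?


Register state trace:
  MOV R1, 19  → R1 = 19
  MUL R1, 5  → R1 = 19 * 5 = 95
  MUL R1, 5  → R1 = 95 * 5 = 475
  MUL R1, 1  → R1 = 475 * 1 = 475
  SUB R1, 3  → R1 = 475 - 3 = 472
  ADD R1, 2  → R1 = 472 + 2 = 474
Final: R1 = 474

474


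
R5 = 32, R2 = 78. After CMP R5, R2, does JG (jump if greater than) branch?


Trace:
  R5 = 32, R2 = 78
  CMP R5, R2  → compares 32 vs 78
  JG checks: is 32 greater than 78?
  32 < 78, so condition is false
Branch taken: No

No


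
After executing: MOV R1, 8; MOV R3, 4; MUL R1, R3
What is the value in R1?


Register state trace:
  MOV R1, 8  → R1 = 8
  MOV R3, 4  → R3 = 4
  MUL R1, R3  → R1 = 8 * 4 = 32
Final: R1 = 32

32


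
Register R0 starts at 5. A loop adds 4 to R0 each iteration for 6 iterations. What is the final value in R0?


Starting value: R0 = 5
  Iter 1: R0 = 5 + 4 = 9
  Iter 2: R0 = 9 + 4 = 13
  Iter 3: R0 = 13 + 4 = 17
  Iter 4: R0 = 17 + 4 = 21
  Iter 5: R0 = 21 + 4 = 25
  Iter 6: R0 = 25 + 4 = 29
Final: R0 = 29

29


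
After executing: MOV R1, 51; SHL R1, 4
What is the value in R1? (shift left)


Register state trace:
  MOV R1, 51  → R1 = 51
  SHL R1, 4  → R1 = 51 << 4 = 51 * 2^4 = 816
Final: R1 = 816

816


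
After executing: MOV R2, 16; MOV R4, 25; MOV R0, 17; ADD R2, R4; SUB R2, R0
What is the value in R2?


Register state trace:
  MOV R2, 16  → R2 = 16
  MOV R4, 25  → R4 = 25
  MOV R0, 17  → R0 = 17
  ADD R2, R4  → R2 = 16 + 25 = 41
  SUB R2, R0  → R2 = 41 - 17 = 24
Final: R2 = 24

24


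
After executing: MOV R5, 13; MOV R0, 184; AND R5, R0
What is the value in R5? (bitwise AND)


Register state trace:
  MOV R5, 13  → R5 = 13 (0b00001101)
  MOV R0, 184  → R0 = 184 (0b10111000)
  AND R5, R0  → R5 = 13 AND 184 = 8 (0b00001000)
Final: R5 = 8

8


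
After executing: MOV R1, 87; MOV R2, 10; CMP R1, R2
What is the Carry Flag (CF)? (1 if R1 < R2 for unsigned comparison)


Register state trace:
  MOV R1, 87  → R1 = 87
  MOV R2, 10  → R2 = 10
  CMP R1, R2  → unsigned 87 - 10: no borrow
  87 >= 10, so CF = 0
CF = 0

0


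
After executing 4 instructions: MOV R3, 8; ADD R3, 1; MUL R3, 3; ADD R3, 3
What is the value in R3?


Register state trace:
  MOV R3, 8  → R3 = 8
  ADD R3, 1  → R3 = 8 + 1 = 9
  MUL R3, 3  → R3 = 9 * 3 = 27
  ADD R3, 3  → R3 = 27 + 3 = 30
Final: R3 = 30

30


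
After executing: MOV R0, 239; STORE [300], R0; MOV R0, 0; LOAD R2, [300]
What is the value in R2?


Register and memory trace:
  MOV R0, 239  → R0 = 239
  STORE [300], R0  → mem[300] = 239
  MOV R0, 0  → R0 = 0
  LOAD R2, [300]  → R2 = mem[300] = 239
Final: R2 = 239

239


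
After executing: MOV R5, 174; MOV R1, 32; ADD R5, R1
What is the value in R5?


Register state trace:
  MOV R5, 174  → R5 = 174
  MOV R1, 32  → R1 = 32
  ADD R5, R1  → R5 = 174 + 32 = 206
Final: R5 = 206

206


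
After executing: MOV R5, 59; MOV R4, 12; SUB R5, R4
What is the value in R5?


Register state trace:
  MOV R5, 59  → R5 = 59
  MOV R4, 12  → R4 = 12
  SUB R5, R4  → R5 = 59 - 12 = 47
Final: R5 = 47

47


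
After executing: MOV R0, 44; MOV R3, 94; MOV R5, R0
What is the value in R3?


Register state trace:
  MOV R0, 44  → R0 = 44
  MOV R3, 94  → R3 = 94
  MOV R5, R0  → R5 = 44
Final: R3 = 94

94


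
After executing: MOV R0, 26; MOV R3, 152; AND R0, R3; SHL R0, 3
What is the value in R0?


Register state trace:
  MOV R0, 26  → R0 = 26 (0b00011010)
  MOV R3, 152  → R3 = 152 (0b10011000)
  AND R0, R3  → R0 = 26 AND 152 = 24 (0b00011000)
  SHL R0, 3  → R0 = 24 << 3 = 192
Final: R0 = 192

192


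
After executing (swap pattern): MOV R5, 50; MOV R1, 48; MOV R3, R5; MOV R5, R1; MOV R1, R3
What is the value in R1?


Register state trace (swap pattern):
  MOV R5, 50  → R5 = 50
  MOV R1, 48  → R1 = 48
  MOV R3, R5  → R3 = 50  (save R5)
  MOV R5, R1  → R5 = 48  (R5 gets R1's value)
  MOV R1, R3  → R1 = 50  (R1 gets saved value)
Final: R1 = 50

50


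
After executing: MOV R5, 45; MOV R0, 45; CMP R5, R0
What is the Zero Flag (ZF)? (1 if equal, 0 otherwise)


Register state trace:
  MOV R5, 45  → R5 = 45
  MOV R0, 45  → R0 = 45
  CMP R5, R0  → computes 45 - 45 = 0
  Result is zero, so values are equal
ZF = 1

1


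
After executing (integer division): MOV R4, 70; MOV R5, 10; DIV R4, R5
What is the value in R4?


Register state trace:
  MOV R4, 70  → R4 = 70
  MOV R5, 10  → R5 = 10
  DIV R4, R5  → R4 = 70 // 10 = 7
Final: R4 = 7

7


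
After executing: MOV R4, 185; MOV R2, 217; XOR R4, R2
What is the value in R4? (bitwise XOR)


Register state trace:
  MOV R4, 185  → R4 = 185 (0b10111001)
  MOV R2, 217  → R2 = 217 (0b11011001)
  XOR R4, R2  → R4 = 185 XOR 217 = 96 (0b01100000)
Final: R4 = 96

96


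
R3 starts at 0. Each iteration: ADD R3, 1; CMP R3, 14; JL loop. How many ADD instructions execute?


Loop trace (R3 starts at 0, target 14, step 1):
  ADD #1: R3 = 0 + 1 = 1  → 1 < 14, loop
  ADD #2: R3 = 1 + 1 = 2  → 2 < 14, loop
  ADD #3: R3 = 2 + 1 = 3  → 3 < 14, loop
  ADD #4: R3 = 3 + 1 = 4  → 4 < 14, loop
  ADD #5: R3 = 4 + 1 = 5  → 5 < 14, loop
  ADD #6: R3 = 5 + 1 = 6  → 6 < 14, loop
  ADD #7: R3 = 6 + 1 = 7  → 7 < 14, loop
  ADD #8: R3 = 7 + 1 = 8  → 8 < 14, loop
  ADD #9: R3 = 8 + 1 = 9  → 9 < 14, loop
  ADD #10: R3 = 9 + 1 = 10  → 10 < 14, loop
  ADD #11: R3 = 10 + 1 = 11  → 11 < 14, loop
  ADD #12: R3 = 11 + 1 = 12  → 12 < 14, loop
  ADD #13: R3 = 12 + 1 = 13  → 13 < 14, loop
  ADD #14: R3 = 13 + 1 = 14  → 14 >= 14, exit
Total ADD instructions: 14

14


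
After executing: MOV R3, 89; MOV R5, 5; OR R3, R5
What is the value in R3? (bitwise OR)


Register state trace:
  MOV R3, 89  → R3 = 89 (0b01011001)
  MOV R5, 5  → R5 = 5 (0b00000101)
  OR R3, R5   → R3 = 89 OR 5 = 93 (0b01011101)
Final: R3 = 93

93


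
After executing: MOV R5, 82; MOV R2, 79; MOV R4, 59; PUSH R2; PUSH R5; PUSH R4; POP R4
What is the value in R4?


Stack trace (top is rightmost):
  MOV R5, 82  → R5 = 82
  MOV R2, 79  → R2 = 79
  MOV R4, 59  → R4 = 59
  PUSH R2  → stack: [79]
  PUSH R5  → stack: [79, 82]
  PUSH R4  → stack: [79, 82, 59]
  POP R4  → R4 = 59, stack: [79, 82]
Final: R4 = 59

59


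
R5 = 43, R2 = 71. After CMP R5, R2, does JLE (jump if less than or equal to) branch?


Trace:
  R5 = 43, R2 = 71
  CMP R5, R2  → compares 43 vs 71
  JLE checks: is 43 less than or equal to 71?
  43 < 71, so condition is true
Branch taken: Yes

Yes


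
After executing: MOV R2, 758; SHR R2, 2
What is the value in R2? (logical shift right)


Register state trace:
  MOV R2, 758  → R2 = 758
  SHR R2, 2  → R2 = 758 >> 2 = 758 // 2^2 = 189
Final: R2 = 189

189


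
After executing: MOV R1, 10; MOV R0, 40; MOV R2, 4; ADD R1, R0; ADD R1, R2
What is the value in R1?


Register state trace:
  MOV R1, 10  → R1 = 10
  MOV R0, 40  → R0 = 40
  MOV R2, 4  → R2 = 4
  ADD R1, R0  → R1 = 10 + 40 = 50
  ADD R1, R2  → R1 = 50 + 4 = 54
Final: R1 = 54

54


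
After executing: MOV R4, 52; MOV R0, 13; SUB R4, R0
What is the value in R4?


Register state trace:
  MOV R4, 52  → R4 = 52
  MOV R0, 13  → R0 = 13
  SUB R4, R0  → R4 = 52 - 13 = 39
Final: R4 = 39

39


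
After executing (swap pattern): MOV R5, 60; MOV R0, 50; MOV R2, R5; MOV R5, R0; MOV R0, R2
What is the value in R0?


Register state trace (swap pattern):
  MOV R5, 60  → R5 = 60
  MOV R0, 50  → R0 = 50
  MOV R2, R5  → R2 = 60  (save R5)
  MOV R5, R0  → R5 = 50  (R5 gets R0's value)
  MOV R0, R2  → R0 = 60  (R0 gets saved value)
Final: R0 = 60

60


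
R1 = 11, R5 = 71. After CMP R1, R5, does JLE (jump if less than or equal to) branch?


Trace:
  R1 = 11, R5 = 71
  CMP R1, R5  → compares 11 vs 71
  JLE checks: is 11 less than or equal to 71?
  11 < 71, so condition is true
Branch taken: Yes

Yes


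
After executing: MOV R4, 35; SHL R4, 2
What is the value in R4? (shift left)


Register state trace:
  MOV R4, 35  → R4 = 35
  SHL R4, 2  → R4 = 35 << 2 = 35 * 2^2 = 140
Final: R4 = 140

140


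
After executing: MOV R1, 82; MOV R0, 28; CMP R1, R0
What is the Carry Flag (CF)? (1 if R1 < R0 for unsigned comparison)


Register state trace:
  MOV R1, 82  → R1 = 82
  MOV R0, 28  → R0 = 28
  CMP R1, R0  → unsigned 82 - 28: no borrow
  82 >= 28, so CF = 0
CF = 0

0


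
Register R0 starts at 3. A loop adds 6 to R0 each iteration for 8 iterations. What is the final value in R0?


Starting value: R0 = 3
  Iter 1: R0 = 3 + 6 = 9
  Iter 2: R0 = 9 + 6 = 15
  Iter 3: R0 = 15 + 6 = 21
  Iter 4: R0 = 21 + 6 = 27
  Iter 5: R0 = 27 + 6 = 33
  Iter 6: R0 = 33 + 6 = 39
  Iter 7: R0 = 39 + 6 = 45
  Iter 8: R0 = 45 + 6 = 51
Final: R0 = 51

51


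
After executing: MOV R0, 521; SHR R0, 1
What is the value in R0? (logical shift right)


Register state trace:
  MOV R0, 521  → R0 = 521
  SHR R0, 1  → R0 = 521 >> 1 = 521 // 2^1 = 260
Final: R0 = 260

260


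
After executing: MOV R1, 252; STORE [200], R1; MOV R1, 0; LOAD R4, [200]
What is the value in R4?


Register and memory trace:
  MOV R1, 252  → R1 = 252
  STORE [200], R1  → mem[200] = 252
  MOV R1, 0  → R1 = 0
  LOAD R4, [200]  → R4 = mem[200] = 252
Final: R4 = 252

252


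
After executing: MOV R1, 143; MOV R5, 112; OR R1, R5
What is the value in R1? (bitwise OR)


Register state trace:
  MOV R1, 143  → R1 = 143 (0b10001111)
  MOV R5, 112  → R5 = 112 (0b01110000)
  OR R1, R5   → R1 = 143 OR 112 = 255 (0b11111111)
Final: R1 = 255

255


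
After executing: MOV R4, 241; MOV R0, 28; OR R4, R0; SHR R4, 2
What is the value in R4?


Register state trace:
  MOV R4, 241  → R4 = 241 (0b11110001)
  MOV R0, 28  → R0 = 28 (0b00011100)
  OR R4, R0  → R4 = 241 OR 28 = 253 (0b11111101)
  SHR R4, 2  → R4 = 253 >> 2 = 63
Final: R4 = 63

63


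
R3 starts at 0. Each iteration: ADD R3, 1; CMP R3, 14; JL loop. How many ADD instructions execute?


Loop trace (R3 starts at 0, target 14, step 1):
  ADD #1: R3 = 0 + 1 = 1  → 1 < 14, loop
  ADD #2: R3 = 1 + 1 = 2  → 2 < 14, loop
  ADD #3: R3 = 2 + 1 = 3  → 3 < 14, loop
  ADD #4: R3 = 3 + 1 = 4  → 4 < 14, loop
  ADD #5: R3 = 4 + 1 = 5  → 5 < 14, loop
  ADD #6: R3 = 5 + 1 = 6  → 6 < 14, loop
  ADD #7: R3 = 6 + 1 = 7  → 7 < 14, loop
  ADD #8: R3 = 7 + 1 = 8  → 8 < 14, loop
  ADD #9: R3 = 8 + 1 = 9  → 9 < 14, loop
  ADD #10: R3 = 9 + 1 = 10  → 10 < 14, loop
  ADD #11: R3 = 10 + 1 = 11  → 11 < 14, loop
  ADD #12: R3 = 11 + 1 = 12  → 12 < 14, loop
  ADD #13: R3 = 12 + 1 = 13  → 13 < 14, loop
  ADD #14: R3 = 13 + 1 = 14  → 14 >= 14, exit
Total ADD instructions: 14

14


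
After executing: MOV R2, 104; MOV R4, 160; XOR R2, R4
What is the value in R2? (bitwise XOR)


Register state trace:
  MOV R2, 104  → R2 = 104 (0b01101000)
  MOV R4, 160  → R4 = 160 (0b10100000)
  XOR R2, R4  → R2 = 104 XOR 160 = 200 (0b11001000)
Final: R2 = 200

200


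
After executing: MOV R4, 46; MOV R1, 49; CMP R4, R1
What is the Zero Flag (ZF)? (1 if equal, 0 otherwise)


Register state trace:
  MOV R4, 46  → R4 = 46
  MOV R1, 49  → R1 = 49
  CMP R4, R1  → computes 46 - 49 = -3
  Result is nonzero, so values are not equal
ZF = 0

0


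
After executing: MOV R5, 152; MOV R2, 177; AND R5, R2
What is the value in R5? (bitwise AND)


Register state trace:
  MOV R5, 152  → R5 = 152 (0b10011000)
  MOV R2, 177  → R2 = 177 (0b10110001)
  AND R5, R2  → R5 = 152 AND 177 = 144 (0b10010000)
Final: R5 = 144

144


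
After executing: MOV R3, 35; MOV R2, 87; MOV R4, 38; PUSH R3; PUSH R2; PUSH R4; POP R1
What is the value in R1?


Stack trace (top is rightmost):
  MOV R3, 35  → R3 = 35
  MOV R2, 87  → R2 = 87
  MOV R4, 38  → R4 = 38
  PUSH R3  → stack: [35]
  PUSH R2  → stack: [35, 87]
  PUSH R4  → stack: [35, 87, 38]
  POP R1  → R1 = 38, stack: [35, 87]
Final: R1 = 38

38


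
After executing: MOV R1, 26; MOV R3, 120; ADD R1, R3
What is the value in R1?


Register state trace:
  MOV R1, 26  → R1 = 26
  MOV R3, 120  → R3 = 120
  ADD R1, R3  → R1 = 26 + 120 = 146
Final: R1 = 146

146


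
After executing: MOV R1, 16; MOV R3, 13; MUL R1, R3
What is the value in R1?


Register state trace:
  MOV R1, 16  → R1 = 16
  MOV R3, 13  → R3 = 13
  MUL R1, R3  → R1 = 16 * 13 = 208
Final: R1 = 208

208


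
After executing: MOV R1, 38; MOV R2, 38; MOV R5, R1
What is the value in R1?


Register state trace:
  MOV R1, 38  → R1 = 38
  MOV R2, 38  → R2 = 38
  MOV R5, R1  → R5 = 38
Final: R1 = 38

38


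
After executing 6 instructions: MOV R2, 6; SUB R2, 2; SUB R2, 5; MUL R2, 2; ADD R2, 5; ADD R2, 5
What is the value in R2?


Register state trace:
  MOV R2, 6  → R2 = 6
  SUB R2, 2  → R2 = 6 - 2 = 4
  SUB R2, 5  → R2 = 4 - 5 = -1
  MUL R2, 2  → R2 = -1 * 2 = -2
  ADD R2, 5  → R2 = -2 + 5 = 3
  ADD R2, 5  → R2 = 3 + 5 = 8
Final: R2 = 8

8


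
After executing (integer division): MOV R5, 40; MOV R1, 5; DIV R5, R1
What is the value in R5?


Register state trace:
  MOV R5, 40  → R5 = 40
  MOV R1, 5  → R1 = 5
  DIV R5, R1  → R5 = 40 // 5 = 8
Final: R5 = 8

8


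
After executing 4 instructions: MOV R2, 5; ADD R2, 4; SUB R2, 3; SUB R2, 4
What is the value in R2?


Register state trace:
  MOV R2, 5  → R2 = 5
  ADD R2, 4  → R2 = 5 + 4 = 9
  SUB R2, 3  → R2 = 9 - 3 = 6
  SUB R2, 4  → R2 = 6 - 4 = 2
Final: R2 = 2

2


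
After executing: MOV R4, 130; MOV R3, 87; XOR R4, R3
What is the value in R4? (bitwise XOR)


Register state trace:
  MOV R4, 130  → R4 = 130 (0b10000010)
  MOV R3, 87  → R3 = 87 (0b01010111)
  XOR R4, R3  → R4 = 130 XOR 87 = 213 (0b11010101)
Final: R4 = 213

213


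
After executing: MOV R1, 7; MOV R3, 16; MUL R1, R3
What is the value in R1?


Register state trace:
  MOV R1, 7  → R1 = 7
  MOV R3, 16  → R3 = 16
  MUL R1, R3  → R1 = 7 * 16 = 112
Final: R1 = 112

112


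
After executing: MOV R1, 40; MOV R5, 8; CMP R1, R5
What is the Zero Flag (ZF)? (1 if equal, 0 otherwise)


Register state trace:
  MOV R1, 40  → R1 = 40
  MOV R5, 8  → R5 = 8
  CMP R1, R5  → computes 40 - 8 = 32
  Result is nonzero, so values are not equal
ZF = 0

0


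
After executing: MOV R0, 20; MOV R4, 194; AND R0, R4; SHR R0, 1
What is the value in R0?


Register state trace:
  MOV R0, 20  → R0 = 20 (0b00010100)
  MOV R4, 194  → R4 = 194 (0b11000010)
  AND R0, R4  → R0 = 20 AND 194 = 0 (0b00000000)
  SHR R0, 1  → R0 = 0 >> 1 = 0
Final: R0 = 0

0


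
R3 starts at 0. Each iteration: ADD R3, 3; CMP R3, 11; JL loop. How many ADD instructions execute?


Loop trace (R3 starts at 0, target 11, step 3):
  ADD #1: R3 = 0 + 3 = 3  → 3 < 11, loop
  ADD #2: R3 = 3 + 3 = 6  → 6 < 11, loop
  ADD #3: R3 = 6 + 3 = 9  → 9 < 11, loop
  ADD #4: R3 = 9 + 3 = 12  → 12 >= 11, exit
Total ADD instructions: 4

4


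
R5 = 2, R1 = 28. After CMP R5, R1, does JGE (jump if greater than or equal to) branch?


Trace:
  R5 = 2, R1 = 28
  CMP R5, R1  → compares 2 vs 28
  JGE checks: is 2 greater than or equal to 28?
  2 < 28, so condition is false
Branch taken: No

No


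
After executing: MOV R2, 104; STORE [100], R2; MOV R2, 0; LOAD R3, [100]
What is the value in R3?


Register and memory trace:
  MOV R2, 104  → R2 = 104
  STORE [100], R2  → mem[100] = 104
  MOV R2, 0  → R2 = 0
  LOAD R3, [100]  → R3 = mem[100] = 104
Final: R3 = 104

104


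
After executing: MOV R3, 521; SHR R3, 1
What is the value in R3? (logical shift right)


Register state trace:
  MOV R3, 521  → R3 = 521
  SHR R3, 1  → R3 = 521 >> 1 = 521 // 2^1 = 260
Final: R3 = 260

260


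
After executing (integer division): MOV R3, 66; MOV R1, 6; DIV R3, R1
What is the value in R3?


Register state trace:
  MOV R3, 66  → R3 = 66
  MOV R1, 6  → R1 = 6
  DIV R3, R1  → R3 = 66 // 6 = 11
Final: R3 = 11

11


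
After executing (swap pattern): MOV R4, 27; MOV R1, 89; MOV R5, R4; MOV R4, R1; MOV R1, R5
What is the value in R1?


Register state trace (swap pattern):
  MOV R4, 27  → R4 = 27
  MOV R1, 89  → R1 = 89
  MOV R5, R4  → R5 = 27  (save R4)
  MOV R4, R1  → R4 = 89  (R4 gets R1's value)
  MOV R1, R5  → R1 = 27  (R1 gets saved value)
Final: R1 = 27

27


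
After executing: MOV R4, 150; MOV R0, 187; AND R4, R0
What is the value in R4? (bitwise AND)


Register state trace:
  MOV R4, 150  → R4 = 150 (0b10010110)
  MOV R0, 187  → R0 = 187 (0b10111011)
  AND R4, R0  → R4 = 150 AND 187 = 146 (0b10010010)
Final: R4 = 146

146


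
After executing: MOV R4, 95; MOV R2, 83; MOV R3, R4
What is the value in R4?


Register state trace:
  MOV R4, 95  → R4 = 95
  MOV R2, 83  → R2 = 83
  MOV R3, R4  → R3 = 95
Final: R4 = 95

95


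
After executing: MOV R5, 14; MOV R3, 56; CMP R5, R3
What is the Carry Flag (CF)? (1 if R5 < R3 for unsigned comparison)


Register state trace:
  MOV R5, 14  → R5 = 14
  MOV R3, 56  → R3 = 56
  CMP R5, R3  → unsigned 14 - 56: borrow occurs
  14 < 56, so CF = 1
CF = 1

1


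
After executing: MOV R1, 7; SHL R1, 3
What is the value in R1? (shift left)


Register state trace:
  MOV R1, 7  → R1 = 7
  SHL R1, 3  → R1 = 7 << 3 = 7 * 2^3 = 56
Final: R1 = 56

56


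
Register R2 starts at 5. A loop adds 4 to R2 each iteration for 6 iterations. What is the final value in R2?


Starting value: R2 = 5
  Iter 1: R2 = 5 + 4 = 9
  Iter 2: R2 = 9 + 4 = 13
  Iter 3: R2 = 13 + 4 = 17
  Iter 4: R2 = 17 + 4 = 21
  Iter 5: R2 = 21 + 4 = 25
  Iter 6: R2 = 25 + 4 = 29
Final: R2 = 29

29


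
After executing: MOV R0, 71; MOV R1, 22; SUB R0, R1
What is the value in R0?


Register state trace:
  MOV R0, 71  → R0 = 71
  MOV R1, 22  → R1 = 22
  SUB R0, R1  → R0 = 71 - 22 = 49
Final: R0 = 49

49


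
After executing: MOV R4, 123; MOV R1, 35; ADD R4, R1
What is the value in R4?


Register state trace:
  MOV R4, 123  → R4 = 123
  MOV R1, 35  → R1 = 35
  ADD R4, R1  → R4 = 123 + 35 = 158
Final: R4 = 158

158


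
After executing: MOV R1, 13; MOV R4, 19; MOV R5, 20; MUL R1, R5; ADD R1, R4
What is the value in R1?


Register state trace:
  MOV R1, 13  → R1 = 13
  MOV R4, 19  → R4 = 19
  MOV R5, 20  → R5 = 20
  MUL R1, R5  → R1 = 13 * 20 = 260
  ADD R1, R4  → R1 = 260 + 19 = 279
Final: R1 = 279

279


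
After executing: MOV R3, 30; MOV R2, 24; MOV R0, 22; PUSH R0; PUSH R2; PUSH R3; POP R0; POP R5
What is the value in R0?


Stack trace (top is rightmost):
  MOV R3, 30  → R3 = 30
  MOV R2, 24  → R2 = 24
  MOV R0, 22  → R0 = 22
  PUSH R0  → stack: [22]
  PUSH R2  → stack: [22, 24]
  PUSH R3  → stack: [22, 24, 30]
  POP R0  → R0 = 30, stack: [22, 24]
  POP R5  → R5 = 24, stack: [22]
Final: R0 = 30

30


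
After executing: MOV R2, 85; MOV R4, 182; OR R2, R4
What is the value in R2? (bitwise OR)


Register state trace:
  MOV R2, 85  → R2 = 85 (0b01010101)
  MOV R4, 182  → R4 = 182 (0b10110110)
  OR R2, R4   → R2 = 85 OR 182 = 247 (0b11110111)
Final: R2 = 247

247


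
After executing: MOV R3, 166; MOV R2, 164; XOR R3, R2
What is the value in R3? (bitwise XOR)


Register state trace:
  MOV R3, 166  → R3 = 166 (0b10100110)
  MOV R2, 164  → R2 = 164 (0b10100100)
  XOR R3, R2  → R3 = 166 XOR 164 = 2 (0b00000010)
Final: R3 = 2

2


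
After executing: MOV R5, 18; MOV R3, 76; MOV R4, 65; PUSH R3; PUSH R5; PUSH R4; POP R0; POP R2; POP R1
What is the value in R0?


Stack trace (top is rightmost):
  MOV R5, 18  → R5 = 18
  MOV R3, 76  → R3 = 76
  MOV R4, 65  → R4 = 65
  PUSH R3  → stack: [76]
  PUSH R5  → stack: [76, 18]
  PUSH R4  → stack: [76, 18, 65]
  POP R0  → R0 = 65, stack: [76, 18]
  POP R2  → R2 = 18, stack: [76]
  POP R1  → R1 = 76, stack: []
Final: R0 = 65

65


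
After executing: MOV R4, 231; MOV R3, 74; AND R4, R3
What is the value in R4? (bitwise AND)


Register state trace:
  MOV R4, 231  → R4 = 231 (0b11100111)
  MOV R3, 74  → R3 = 74 (0b01001010)
  AND R4, R3  → R4 = 231 AND 74 = 66 (0b01000010)
Final: R4 = 66

66


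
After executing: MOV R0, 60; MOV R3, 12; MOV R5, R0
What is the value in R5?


Register state trace:
  MOV R0, 60  → R0 = 60
  MOV R3, 12  → R3 = 12
  MOV R5, R0  → R5 = 60
Final: R5 = 60

60


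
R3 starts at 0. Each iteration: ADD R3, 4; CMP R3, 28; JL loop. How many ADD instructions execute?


Loop trace (R3 starts at 0, target 28, step 4):
  ADD #1: R3 = 0 + 4 = 4  → 4 < 28, loop
  ADD #2: R3 = 4 + 4 = 8  → 8 < 28, loop
  ADD #3: R3 = 8 + 4 = 12  → 12 < 28, loop
  ADD #4: R3 = 12 + 4 = 16  → 16 < 28, loop
  ADD #5: R3 = 16 + 4 = 20  → 20 < 28, loop
  ADD #6: R3 = 20 + 4 = 24  → 24 < 28, loop
  ADD #7: R3 = 24 + 4 = 28  → 28 >= 28, exit
Total ADD instructions: 7

7


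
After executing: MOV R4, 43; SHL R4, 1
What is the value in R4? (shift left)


Register state trace:
  MOV R4, 43  → R4 = 43
  SHL R4, 1  → R4 = 43 << 1 = 43 * 2^1 = 86
Final: R4 = 86

86


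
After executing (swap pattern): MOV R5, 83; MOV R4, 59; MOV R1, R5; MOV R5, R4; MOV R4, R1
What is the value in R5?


Register state trace (swap pattern):
  MOV R5, 83  → R5 = 83
  MOV R4, 59  → R4 = 59
  MOV R1, R5  → R1 = 83  (save R5)
  MOV R5, R4  → R5 = 59  (R5 gets R4's value)
  MOV R4, R1  → R4 = 83  (R4 gets saved value)
Final: R5 = 59

59


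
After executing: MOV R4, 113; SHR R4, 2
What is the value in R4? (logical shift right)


Register state trace:
  MOV R4, 113  → R4 = 113
  SHR R4, 2  → R4 = 113 >> 2 = 113 // 2^2 = 28
Final: R4 = 28

28


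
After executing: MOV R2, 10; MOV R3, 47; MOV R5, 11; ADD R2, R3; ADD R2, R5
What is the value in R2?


Register state trace:
  MOV R2, 10  → R2 = 10
  MOV R3, 47  → R3 = 47
  MOV R5, 11  → R5 = 11
  ADD R2, R3  → R2 = 10 + 47 = 57
  ADD R2, R5  → R2 = 57 + 11 = 68
Final: R2 = 68

68


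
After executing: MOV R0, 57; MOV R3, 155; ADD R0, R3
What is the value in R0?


Register state trace:
  MOV R0, 57  → R0 = 57
  MOV R3, 155  → R3 = 155
  ADD R0, R3  → R0 = 57 + 155 = 212
Final: R0 = 212

212


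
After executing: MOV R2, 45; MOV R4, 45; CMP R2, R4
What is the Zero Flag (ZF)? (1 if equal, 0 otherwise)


Register state trace:
  MOV R2, 45  → R2 = 45
  MOV R4, 45  → R4 = 45
  CMP R2, R4  → computes 45 - 45 = 0
  Result is zero, so values are equal
ZF = 1

1


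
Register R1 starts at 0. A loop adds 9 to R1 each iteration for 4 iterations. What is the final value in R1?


Starting value: R1 = 0
  Iter 1: R1 = 0 + 9 = 9
  Iter 2: R1 = 9 + 9 = 18
  Iter 3: R1 = 18 + 9 = 27
  Iter 4: R1 = 27 + 9 = 36
Final: R1 = 36

36


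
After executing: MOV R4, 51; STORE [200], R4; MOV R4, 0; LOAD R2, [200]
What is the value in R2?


Register and memory trace:
  MOV R4, 51  → R4 = 51
  STORE [200], R4  → mem[200] = 51
  MOV R4, 0  → R4 = 0
  LOAD R2, [200]  → R2 = mem[200] = 51
Final: R2 = 51

51


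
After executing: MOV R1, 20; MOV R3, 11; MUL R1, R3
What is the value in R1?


Register state trace:
  MOV R1, 20  → R1 = 20
  MOV R3, 11  → R3 = 11
  MUL R1, R3  → R1 = 20 * 11 = 220
Final: R1 = 220

220


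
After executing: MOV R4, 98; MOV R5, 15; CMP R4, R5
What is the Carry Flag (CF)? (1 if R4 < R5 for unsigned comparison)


Register state trace:
  MOV R4, 98  → R4 = 98
  MOV R5, 15  → R5 = 15
  CMP R4, R5  → unsigned 98 - 15: no borrow
  98 >= 15, so CF = 0
CF = 0

0


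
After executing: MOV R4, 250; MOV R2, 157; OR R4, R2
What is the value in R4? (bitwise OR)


Register state trace:
  MOV R4, 250  → R4 = 250 (0b11111010)
  MOV R2, 157  → R2 = 157 (0b10011101)
  OR R4, R2   → R4 = 250 OR 157 = 255 (0b11111111)
Final: R4 = 255

255


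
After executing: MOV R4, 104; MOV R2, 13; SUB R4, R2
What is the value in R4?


Register state trace:
  MOV R4, 104  → R4 = 104
  MOV R2, 13  → R2 = 13
  SUB R4, R2  → R4 = 104 - 13 = 91
Final: R4 = 91

91


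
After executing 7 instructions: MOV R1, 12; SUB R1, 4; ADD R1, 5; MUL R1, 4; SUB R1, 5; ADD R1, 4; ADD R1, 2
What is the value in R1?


Register state trace:
  MOV R1, 12  → R1 = 12
  SUB R1, 4  → R1 = 12 - 4 = 8
  ADD R1, 5  → R1 = 8 + 5 = 13
  MUL R1, 4  → R1 = 13 * 4 = 52
  SUB R1, 5  → R1 = 52 - 5 = 47
  ADD R1, 4  → R1 = 47 + 4 = 51
  ADD R1, 2  → R1 = 51 + 2 = 53
Final: R1 = 53

53


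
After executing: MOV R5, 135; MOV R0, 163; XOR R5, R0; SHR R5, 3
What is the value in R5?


Register state trace:
  MOV R5, 135  → R5 = 135 (0b10000111)
  MOV R0, 163  → R0 = 163 (0b10100011)
  XOR R5, R0  → R5 = 135 XOR 163 = 36 (0b00100100)
  SHR R5, 3  → R5 = 36 >> 3 = 4
Final: R5 = 4

4


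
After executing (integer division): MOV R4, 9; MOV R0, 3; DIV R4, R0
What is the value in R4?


Register state trace:
  MOV R4, 9  → R4 = 9
  MOV R0, 3  → R0 = 3
  DIV R4, R0  → R4 = 9 // 3 = 3
Final: R4 = 3

3


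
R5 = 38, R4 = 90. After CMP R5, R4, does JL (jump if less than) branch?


Trace:
  R5 = 38, R4 = 90
  CMP R5, R4  → compares 38 vs 90
  JL checks: is 38 less than 90?
  38 < 90, so condition is true
Branch taken: Yes

Yes


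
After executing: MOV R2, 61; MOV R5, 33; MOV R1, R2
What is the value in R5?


Register state trace:
  MOV R2, 61  → R2 = 61
  MOV R5, 33  → R5 = 33
  MOV R1, R2  → R1 = 61
Final: R5 = 33

33


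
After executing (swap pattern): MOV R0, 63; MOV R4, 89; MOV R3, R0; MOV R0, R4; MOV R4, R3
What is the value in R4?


Register state trace (swap pattern):
  MOV R0, 63  → R0 = 63
  MOV R4, 89  → R4 = 89
  MOV R3, R0  → R3 = 63  (save R0)
  MOV R0, R4  → R0 = 89  (R0 gets R4's value)
  MOV R4, R3  → R4 = 63  (R4 gets saved value)
Final: R4 = 63

63


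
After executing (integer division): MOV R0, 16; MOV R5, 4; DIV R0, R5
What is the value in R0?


Register state trace:
  MOV R0, 16  → R0 = 16
  MOV R5, 4  → R5 = 4
  DIV R0, R5  → R0 = 16 // 4 = 4
Final: R0 = 4

4


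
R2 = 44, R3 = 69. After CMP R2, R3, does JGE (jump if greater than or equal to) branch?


Trace:
  R2 = 44, R3 = 69
  CMP R2, R3  → compares 44 vs 69
  JGE checks: is 44 greater than or equal to 69?
  44 < 69, so condition is false
Branch taken: No

No


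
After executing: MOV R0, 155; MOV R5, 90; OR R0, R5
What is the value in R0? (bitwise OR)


Register state trace:
  MOV R0, 155  → R0 = 155 (0b10011011)
  MOV R5, 90  → R5 = 90 (0b01011010)
  OR R0, R5   → R0 = 155 OR 90 = 219 (0b11011011)
Final: R0 = 219

219


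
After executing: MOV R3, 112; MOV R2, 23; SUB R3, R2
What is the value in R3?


Register state trace:
  MOV R3, 112  → R3 = 112
  MOV R2, 23  → R2 = 23
  SUB R3, R2  → R3 = 112 - 23 = 89
Final: R3 = 89

89


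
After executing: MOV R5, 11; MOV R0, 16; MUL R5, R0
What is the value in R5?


Register state trace:
  MOV R5, 11  → R5 = 11
  MOV R0, 16  → R0 = 16
  MUL R5, R0  → R5 = 11 * 16 = 176
Final: R5 = 176

176
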